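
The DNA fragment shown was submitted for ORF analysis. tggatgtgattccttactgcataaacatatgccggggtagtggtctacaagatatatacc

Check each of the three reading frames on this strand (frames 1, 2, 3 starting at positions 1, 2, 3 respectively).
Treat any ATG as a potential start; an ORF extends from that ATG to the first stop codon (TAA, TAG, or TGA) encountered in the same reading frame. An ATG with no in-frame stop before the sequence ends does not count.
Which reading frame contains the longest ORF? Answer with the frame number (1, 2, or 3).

2

Frame 1: TGG ATG TGA TTC CTT ACT GCA TAA ACA TAT GCC GGG GTA GTG GTC TAC AAG ATA TAT ACC — ATG at 4, stop TGA at 7 → 6 nt.
Frame 2: GGA TGT GAT TCC TTA CTG CAT AAA CAT ATG CCG GGG TAG TGG TCT ACA AGA TAT ATA — ATG at 29, stop TAG at 38 → 12 nt.
Frame 3: GAT GTG ATT CCT TAC TGC ATA AAC ATA TGC CGG GGT AGT GGT CTA CAA GAT ATA TAC — no ATG→stop ORF.
Longest ORF is 12 nt in frame 2 (positions 29–40).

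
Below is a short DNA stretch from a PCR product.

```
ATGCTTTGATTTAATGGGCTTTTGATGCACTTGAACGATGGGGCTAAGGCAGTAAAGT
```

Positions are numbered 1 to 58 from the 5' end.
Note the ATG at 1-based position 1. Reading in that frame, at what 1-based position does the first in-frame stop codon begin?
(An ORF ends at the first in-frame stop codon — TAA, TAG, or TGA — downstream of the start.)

7

Codons from position 1: ATG (1–3), CTT (4–6), TGA (7–9).
TGA is a stop codon; it begins at position 7.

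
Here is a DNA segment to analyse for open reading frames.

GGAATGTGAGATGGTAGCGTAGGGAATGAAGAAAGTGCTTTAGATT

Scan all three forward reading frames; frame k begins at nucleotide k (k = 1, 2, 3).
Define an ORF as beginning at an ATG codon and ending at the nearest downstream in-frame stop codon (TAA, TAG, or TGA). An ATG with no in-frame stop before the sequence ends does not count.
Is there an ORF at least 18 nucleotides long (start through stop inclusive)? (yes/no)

Frame 1: GGA ATG TGA GAT GGT AGC GTA GGG AAT GAA GAA AGT GCT TTA GAT — ATG at 4, stop TGA at 7 → 6 nt.
Frame 2: GAA TGT GAG ATG GTA GCG TAG GGA ATG AAG AAA GTG CTT TAG ATT — ATG at 11, stop TAG at 20 → 12 nt; ATG at 26, stop TAG at 41 → 18 nt.
Frame 3: AAT GTG AGA TGG TAG CGT AGG GAA TGA AGA AAG TGC TTT AGA — no ATG→stop ORF.
Frame 2 has an ORF of 18 nucleotides (positions 26–43) ≥ 18, so yes.

yes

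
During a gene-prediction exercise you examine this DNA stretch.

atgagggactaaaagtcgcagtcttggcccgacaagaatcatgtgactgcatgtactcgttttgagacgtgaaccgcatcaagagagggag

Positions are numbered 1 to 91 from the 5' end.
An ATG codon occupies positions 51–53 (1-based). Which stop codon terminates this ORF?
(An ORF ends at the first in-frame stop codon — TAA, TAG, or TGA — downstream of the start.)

Codons from position 51: ATG (51–53), TAC (54–56), TCG (57–59), TTT (60–62), TGA (63–65).
The first in-frame stop codon is TGA.

TGA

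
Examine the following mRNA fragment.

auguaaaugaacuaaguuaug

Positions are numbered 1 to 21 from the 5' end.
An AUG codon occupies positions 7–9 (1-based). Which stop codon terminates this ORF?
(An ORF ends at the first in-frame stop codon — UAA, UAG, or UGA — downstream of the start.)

UAA

Codons from position 7: AUG (7–9), AAC (10–12), UAA (13–15).
The first in-frame stop codon is UAA.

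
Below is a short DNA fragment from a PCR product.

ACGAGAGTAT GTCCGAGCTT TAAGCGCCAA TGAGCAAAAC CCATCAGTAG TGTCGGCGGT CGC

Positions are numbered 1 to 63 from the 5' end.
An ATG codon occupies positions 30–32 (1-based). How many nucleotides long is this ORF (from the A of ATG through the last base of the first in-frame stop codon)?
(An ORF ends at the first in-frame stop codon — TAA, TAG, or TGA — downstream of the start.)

21

Codons from position 30: ATG (30–32), AGC (33–35), AAA (36–38), ACC (39–41), CAT (42–44), CAG (45–47), TAG (48–50).
TAG is the first in-frame stop; ORF spans 30–50, 21 nucleotides.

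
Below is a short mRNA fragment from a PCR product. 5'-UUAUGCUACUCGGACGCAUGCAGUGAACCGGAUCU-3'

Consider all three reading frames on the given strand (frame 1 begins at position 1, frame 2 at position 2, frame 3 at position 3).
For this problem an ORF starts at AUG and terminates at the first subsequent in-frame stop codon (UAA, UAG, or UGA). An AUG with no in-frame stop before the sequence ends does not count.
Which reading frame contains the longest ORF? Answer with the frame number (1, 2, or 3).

3

Frame 1: UUA UGC UAC UCG GAC GCA UGC AGU GAA CCG GAU — no AUG→stop ORF.
Frame 2: UAU GCU ACU CGG ACG CAU GCA GUG AAC CGG AUC — no AUG→stop ORF.
Frame 3: AUG CUA CUC GGA CGC AUG CAG UGA ACC GGA UCU — AUG at 3, stop UGA at 24 → 24 nt; AUG at 18, stop UGA at 24 → 9 nt.
Longest ORF is 24 nt in frame 3 (positions 3–26).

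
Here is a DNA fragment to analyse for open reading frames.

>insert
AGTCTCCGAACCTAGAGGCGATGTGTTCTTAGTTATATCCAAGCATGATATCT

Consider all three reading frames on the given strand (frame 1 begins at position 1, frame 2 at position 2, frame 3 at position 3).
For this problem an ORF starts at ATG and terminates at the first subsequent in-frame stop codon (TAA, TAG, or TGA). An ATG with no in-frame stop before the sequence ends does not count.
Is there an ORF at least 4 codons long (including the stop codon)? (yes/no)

Frame 1: AGT CTC CGA ACC TAG AGG CGA TGT GTT CTT AGT TAT ATC CAA GCA TGA TAT — no ATG→stop ORF.
Frame 2: GTC TCC GAA CCT AGA GGC GAT GTG TTC TTA GTT ATA TCC AAG CAT GAT ATC — no ATG→stop ORF.
Frame 3: TCT CCG AAC CTA GAG GCG ATG TGT TCT TAG TTA TAT CCA AGC ATG ATA TCT — ATG at 21, stop TAG at 30 → 12 nt.
Frame 3 has an ORF of 4 codons (positions 21–32) ≥ 4, so yes.

yes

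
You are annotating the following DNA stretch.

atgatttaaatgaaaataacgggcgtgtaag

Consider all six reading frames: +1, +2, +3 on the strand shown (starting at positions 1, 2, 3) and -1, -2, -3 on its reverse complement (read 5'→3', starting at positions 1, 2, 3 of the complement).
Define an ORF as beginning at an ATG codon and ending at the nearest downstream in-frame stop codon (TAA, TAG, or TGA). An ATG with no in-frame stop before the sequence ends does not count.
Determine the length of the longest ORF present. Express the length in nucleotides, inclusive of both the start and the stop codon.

21

Reverse complement (5'→3'): CTTACACGCCCGTTATTTTCATTTAAATCAT
Frame +1: ATG ATT TAA ATG AAA ATA ACG GGC GTG TAA — ATG at 1, stop TAA at 7 → 9 nt; ATG at 10, stop TAA at 28 → 21 nt.
Frame +2: TGA TTT AAA TGA AAA TAA CGG GCG TGT AAG — no ATG→stop ORF.
Frame +3: GAT TTA AAT GAA AAT AAC GGG CGT GTA — no ATG→stop ORF.
Frame -1: CTT ACA CGC CCG TTA TTT TCA TTT AAA TCA — no ATG→stop ORF.
Frame -2: TTA CAC GCC CGT TAT TTT CAT TTA AAT CAT — no ATG→stop ORF.
Frame -3: TAC ACG CCC GTT ATT TTC ATT TAA ATC — no ATG→stop ORF.
Longest: frame +1, positions 10–30, 21 nt = 7 codons = 6 aa. → 21 nucleotides.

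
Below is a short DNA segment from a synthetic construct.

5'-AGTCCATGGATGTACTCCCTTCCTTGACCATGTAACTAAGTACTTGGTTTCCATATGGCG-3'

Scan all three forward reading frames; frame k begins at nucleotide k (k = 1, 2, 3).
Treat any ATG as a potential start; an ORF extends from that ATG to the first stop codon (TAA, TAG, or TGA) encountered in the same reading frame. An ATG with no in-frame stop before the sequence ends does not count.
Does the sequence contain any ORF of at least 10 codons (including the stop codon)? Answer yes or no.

Frame 1: AGT CCA TGG ATG TAC TCC CTT CCT TGA CCA TGT AAC TAA GTA CTT GGT TTC CAT ATG GCG — ATG at 10, stop TGA at 25 → 18 nt.
Frame 2: GTC CAT GGA TGT ACT CCC TTC CTT GAC CAT GTA ACT AAG TAC TTG GTT TCC ATA TGG — no ATG→stop ORF.
Frame 3: TCC ATG GAT GTA CTC CCT TCC TTG ACC ATG TAA CTA AGT ACT TGG TTT CCA TAT GGC — ATG at 6, stop TAA at 33 → 30 nt; ATG at 30, stop TAA at 33 → 6 nt.
Frame 3 has an ORF of 10 codons (positions 6–35) ≥ 10, so yes.

yes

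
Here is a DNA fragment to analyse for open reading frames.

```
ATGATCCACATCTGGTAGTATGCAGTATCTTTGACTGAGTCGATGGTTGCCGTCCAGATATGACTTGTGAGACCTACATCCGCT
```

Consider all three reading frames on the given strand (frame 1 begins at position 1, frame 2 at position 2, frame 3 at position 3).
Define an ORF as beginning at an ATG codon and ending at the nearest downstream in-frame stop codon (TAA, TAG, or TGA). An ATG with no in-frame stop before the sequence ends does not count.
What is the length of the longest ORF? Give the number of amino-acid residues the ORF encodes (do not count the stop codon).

6

Frame 1: ATG ATC CAC ATC TGG TAG TAT GCA GTA TCT TTG ACT GAG TCG ATG GTT GCC GTC CAG ATA TGA CTT GTG AGA CCT ACA TCC GCT — ATG at 1, stop TAG at 16 → 18 nt; ATG at 43, stop TGA at 61 → 21 nt.
Frame 2: TGA TCC ACA TCT GGT AGT ATG CAG TAT CTT TGA CTG AGT CGA TGG TTG CCG TCC AGA TAT GAC TTG TGA GAC CTA CAT CCG — ATG at 20, stop TGA at 32 → 15 nt.
Frame 3: GAT CCA CAT CTG GTA GTA TGC AGT ATC TTT GAC TGA GTC GAT GGT TGC CGT CCA GAT ATG ACT TGT GAG ACC TAC ATC CGC — no ATG→stop ORF.
Longest: frame 1, positions 43–63, 21 nt = 7 codons = 6 aa. → 6 amino acids.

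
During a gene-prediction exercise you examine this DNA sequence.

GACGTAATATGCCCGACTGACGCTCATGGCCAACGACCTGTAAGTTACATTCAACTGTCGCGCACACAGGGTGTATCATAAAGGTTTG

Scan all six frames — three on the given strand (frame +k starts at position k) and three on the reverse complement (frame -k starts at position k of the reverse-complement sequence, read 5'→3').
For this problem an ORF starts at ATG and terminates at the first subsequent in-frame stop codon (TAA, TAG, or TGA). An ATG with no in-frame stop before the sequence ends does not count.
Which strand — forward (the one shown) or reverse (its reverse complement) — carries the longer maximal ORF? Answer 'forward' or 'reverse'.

forward

Reverse complement (5'→3'): CAAACCTTTATGATACACCCTGTGTGCGCGACAGTTGAATGTAACTTACAGGTCGTTGGCCATGAGCGTCAGTCGGGCATATTACGTC
Frame +1: GAC GTA ATA TGC CCG ACT GAC GCT CAT GGC CAA CGA CCT GTA AGT TAC ATT CAA CTG TCG CGC ACA CAG GGT GTA TCA TAA AGG TTT — no ATG→stop ORF.
Frame +2: ACG TAA TAT GCC CGA CTG ACG CTC ATG GCC AAC GAC CTG TAA GTT ACA TTC AAC TGT CGC GCA CAC AGG GTG TAT CAT AAA GGT TTG — ATG at 26, stop TAA at 41 → 18 nt.
Frame +3: CGT AAT ATG CCC GAC TGA CGC TCA TGG CCA ACG ACC TGT AAG TTA CAT TCA ACT GTC GCG CAC ACA GGG TGT ATC ATA AAG GTT — ATG at 9, stop TGA at 18 → 12 nt.
Frame -1: CAA ACC TTT ATG ATA CAC CCT GTG TGC GCG ACA GTT GAA TGT AAC TTA CAG GTC GTT GGC CAT GAG CGT CAG TCG GGC ATA TTA CGT — no ATG→stop ORF.
Frame -2: AAA CCT TTA TGA TAC ACC CTG TGT GCG CGA CAG TTG AAT GTA ACT TAC AGG TCG TTG GCC ATG AGC GTC AGT CGG GCA TAT TAC GTC — no ATG→stop ORF.
Frame -3: AAC CTT TAT GAT ACA CCC TGT GTG CGC GAC AGT TGA ATG TAA CTT ACA GGT CGT TGG CCA TGA GCG TCA GTC GGG CAT ATT ACG — ATG at 39, stop TAA at 42 → 6 nt.
Forward-strand max 18 nt; reverse-strand max 6 nt. The forward strand has the longer ORF.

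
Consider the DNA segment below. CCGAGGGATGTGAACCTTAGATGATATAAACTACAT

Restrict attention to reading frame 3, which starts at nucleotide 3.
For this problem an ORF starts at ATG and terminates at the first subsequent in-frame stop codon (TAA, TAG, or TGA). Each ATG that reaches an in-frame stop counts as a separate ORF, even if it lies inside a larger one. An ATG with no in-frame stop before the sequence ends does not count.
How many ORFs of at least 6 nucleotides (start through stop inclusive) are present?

Frame 3: GAG GGA TGT GAA CCT TAG ATG ATA TAA ACT ACA — ATG at 21, stop TAA at 27 → 9 nt.
ORFs ≥ 6 nucleotides: frame 3 21–29 (9 nucleotides). Count = 1.

1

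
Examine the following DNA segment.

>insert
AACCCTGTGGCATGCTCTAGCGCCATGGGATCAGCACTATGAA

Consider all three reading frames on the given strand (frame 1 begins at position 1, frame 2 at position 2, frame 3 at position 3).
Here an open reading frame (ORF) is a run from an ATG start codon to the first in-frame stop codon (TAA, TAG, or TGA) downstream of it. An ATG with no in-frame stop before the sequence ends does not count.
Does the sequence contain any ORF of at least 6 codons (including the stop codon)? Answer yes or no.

Frame 1: AAC CCT GTG GCA TGC TCT AGC GCC ATG GGA TCA GCA CTA TGA — ATG at 25, stop TGA at 40 → 18 nt.
Frame 2: ACC CTG TGG CAT GCT CTA GCG CCA TGG GAT CAG CAC TAT GAA — no ATG→stop ORF.
Frame 3: CCC TGT GGC ATG CTC TAG CGC CAT GGG ATC AGC ACT ATG — ATG at 12, stop TAG at 18 → 9 nt.
Frame 1 has an ORF of 6 codons (positions 25–42) ≥ 6, so yes.

yes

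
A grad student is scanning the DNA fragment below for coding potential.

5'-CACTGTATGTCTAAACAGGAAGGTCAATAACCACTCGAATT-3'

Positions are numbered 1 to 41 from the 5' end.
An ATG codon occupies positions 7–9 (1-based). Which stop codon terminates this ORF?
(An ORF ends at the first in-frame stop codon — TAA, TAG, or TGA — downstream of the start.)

TAA

Codons from position 7: ATG (7–9), TCT (10–12), AAA (13–15), CAG (16–18), GAA (19–21), GGT (22–24), CAA (25–27), TAA (28–30).
The first in-frame stop codon is TAA.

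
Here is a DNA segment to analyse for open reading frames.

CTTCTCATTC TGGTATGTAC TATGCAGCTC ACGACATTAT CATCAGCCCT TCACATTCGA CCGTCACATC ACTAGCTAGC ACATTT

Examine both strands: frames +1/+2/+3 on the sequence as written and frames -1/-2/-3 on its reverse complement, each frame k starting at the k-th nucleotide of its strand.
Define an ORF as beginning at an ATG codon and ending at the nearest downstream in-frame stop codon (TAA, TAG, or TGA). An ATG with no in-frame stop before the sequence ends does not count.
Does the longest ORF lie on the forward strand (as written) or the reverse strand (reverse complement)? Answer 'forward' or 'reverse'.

forward

Reverse complement (5'→3'): AAATGTGCTAGCTAGTGATGTGACGGTCGAATGTGAAGGGCTGATGATAATGTCGTGAGCTGCATAGTACATACCAGAATGAGAAG
Frame +1: CTT CTC ATT CTG GTA TGT ACT ATG CAG CTC ACG ACA TTA TCA TCA GCC CTT CAC ATT CGA CCG TCA CAT CAC TAG CTA GCA CAT — ATG at 22, stop TAG at 73 → 54 nt.
Frame +2: TTC TCA TTC TGG TAT GTA CTA TGC AGC TCA CGA CAT TAT CAT CAG CCC TTC ACA TTC GAC CGT CAC ATC ACT AGC TAG CAC ATT — no ATG→stop ORF.
Frame +3: TCT CAT TCT GGT ATG TAC TAT GCA GCT CAC GAC ATT ATC ATC AGC CCT TCA CAT TCG ACC GTC ACA TCA CTA GCT AGC ACA TTT — no ATG→stop ORF.
Frame -1: AAA TGT GCT AGC TAG TGA TGT GAC GGT CGA ATG TGA AGG GCT GAT GAT AAT GTC GTG AGC TGC ATA GTA CAT ACC AGA ATG AGA — ATG at 31, stop TGA at 34 → 6 nt.
Frame -2: AAT GTG CTA GCT AGT GAT GTG ACG GTC GAA TGT GAA GGG CTG ATG ATA ATG TCG TGA GCT GCA TAG TAC ATA CCA GAA TGA GAA — ATG at 44, stop TGA at 56 → 15 nt; ATG at 50, stop TGA at 56 → 9 nt.
Frame -3: ATG TGC TAG CTA GTG ATG TGA CGG TCG AAT GTG AAG GGC TGA TGA TAA TGT CGT GAG CTG CAT AGT ACA TAC CAG AAT GAG AAG — ATG at 3, stop TAG at 9 → 9 nt; ATG at 18, stop TGA at 21 → 6 nt.
Forward-strand max 54 nt; reverse-strand max 15 nt. The forward strand has the longer ORF.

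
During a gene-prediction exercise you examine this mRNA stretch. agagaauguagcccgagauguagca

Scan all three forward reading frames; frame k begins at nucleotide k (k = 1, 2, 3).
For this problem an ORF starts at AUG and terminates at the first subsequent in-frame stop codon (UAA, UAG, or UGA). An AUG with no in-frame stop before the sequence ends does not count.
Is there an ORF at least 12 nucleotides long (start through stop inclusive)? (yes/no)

no

Frame 1: AGA GAA UGU AGC CCG AGA UGU AGC — no AUG→stop ORF.
Frame 2: GAG AAU GUA GCC CGA GAU GUA GCA — no AUG→stop ORF.
Frame 3: AGA AUG UAG CCC GAG AUG UAG — AUG at 6, stop UAG at 9 → 6 nt; AUG at 18, stop UAG at 21 → 6 nt.
Largest ORF found is 6 nucleotides < 12, so no.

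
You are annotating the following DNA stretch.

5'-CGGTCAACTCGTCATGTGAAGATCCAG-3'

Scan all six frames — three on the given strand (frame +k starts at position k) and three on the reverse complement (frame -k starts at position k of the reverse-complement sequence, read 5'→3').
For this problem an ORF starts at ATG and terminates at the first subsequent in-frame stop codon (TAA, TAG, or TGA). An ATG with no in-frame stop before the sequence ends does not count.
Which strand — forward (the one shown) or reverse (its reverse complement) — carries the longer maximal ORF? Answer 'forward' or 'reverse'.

reverse

Reverse complement (5'→3'): CTGGATCTTCACATGACGAGTTGACCG
Frame +1: CGG TCA ACT CGT CAT GTG AAG ATC CAG — no ATG→stop ORF.
Frame +2: GGT CAA CTC GTC ATG TGA AGA TCC — ATG at 14, stop TGA at 17 → 6 nt.
Frame +3: GTC AAC TCG TCA TGT GAA GAT CCA — no ATG→stop ORF.
Frame -1: CTG GAT CTT CAC ATG ACG AGT TGA CCG — ATG at 13, stop TGA at 22 → 12 nt.
Frame -2: TGG ATC TTC ACA TGA CGA GTT GAC — no ATG→stop ORF.
Frame -3: GGA TCT TCA CAT GAC GAG TTG ACC — no ATG→stop ORF.
Forward-strand max 6 nt; reverse-strand max 12 nt. The reverse strand has the longer ORF.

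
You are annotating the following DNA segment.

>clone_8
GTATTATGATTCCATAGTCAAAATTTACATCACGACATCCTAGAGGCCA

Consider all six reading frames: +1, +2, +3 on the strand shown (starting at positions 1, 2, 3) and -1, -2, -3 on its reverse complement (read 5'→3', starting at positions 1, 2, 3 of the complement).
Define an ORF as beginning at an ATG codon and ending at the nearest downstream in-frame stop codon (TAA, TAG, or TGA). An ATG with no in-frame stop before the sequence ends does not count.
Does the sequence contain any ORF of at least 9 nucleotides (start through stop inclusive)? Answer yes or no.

yes

Reverse complement (5'→3'): TGGCCTCTAGGATGTCGTGATGTAAATTTTGACTATGGAATCATAATAC
Frame +1: GTA TTA TGA TTC CAT AGT CAA AAT TTA CAT CAC GAC ATC CTA GAG GCC — no ATG→stop ORF.
Frame +2: TAT TAT GAT TCC ATA GTC AAA ATT TAC ATC ACG ACA TCC TAG AGG CCA — no ATG→stop ORF.
Frame +3: ATT ATG ATT CCA TAG TCA AAA TTT ACA TCA CGA CAT CCT AGA GGC — ATG at 6, stop TAG at 15 → 12 nt.
Frame -1: TGG CCT CTA GGA TGT CGT GAT GTA AAT TTT GAC TAT GGA ATC ATA ATA — no ATG→stop ORF.
Frame -2: GGC CTC TAG GAT GTC GTG ATG TAA ATT TTG ACT ATG GAA TCA TAA TAC — ATG at 20, stop TAA at 23 → 6 nt; ATG at 35, stop TAA at 44 → 12 nt.
Frame -3: GCC TCT AGG ATG TCG TGA TGT AAA TTT TGA CTA TGG AAT CAT AAT — ATG at 12, stop TGA at 18 → 9 nt.
Frame +3 has an ORF of 12 nucleotides (positions 6–17) ≥ 9, so yes.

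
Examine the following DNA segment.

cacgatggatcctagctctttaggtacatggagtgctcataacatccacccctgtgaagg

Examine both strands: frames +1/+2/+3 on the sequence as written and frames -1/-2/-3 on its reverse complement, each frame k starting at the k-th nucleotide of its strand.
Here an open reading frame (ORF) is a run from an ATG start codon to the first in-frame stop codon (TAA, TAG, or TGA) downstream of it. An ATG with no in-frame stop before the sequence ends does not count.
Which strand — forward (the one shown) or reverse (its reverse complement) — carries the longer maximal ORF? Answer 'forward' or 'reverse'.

Reverse complement (5'→3'): CCTTCACAGGGGTGGATGTTATGAGCACTCCATGTACCTAAAGAGCTAGGATCCATCGTG
Frame +1: CAC GAT GGA TCC TAG CTC TTT AGG TAC ATG GAG TGC TCA TAA CAT CCA CCC CTG TGA AGG — ATG at 28, stop TAA at 40 → 15 nt.
Frame +2: ACG ATG GAT CCT AGC TCT TTA GGT ACA TGG AGT GCT CAT AAC ATC CAC CCC TGT GAA — no ATG→stop ORF.
Frame +3: CGA TGG ATC CTA GCT CTT TAG GTA CAT GGA GTG CTC ATA ACA TCC ACC CCT GTG AAG — no ATG→stop ORF.
Frame -1: CCT TCA CAG GGG TGG ATG TTA TGA GCA CTC CAT GTA CCT AAA GAG CTA GGA TCC ATC GTG — ATG at 16, stop TGA at 22 → 9 nt.
Frame -2: CTT CAC AGG GGT GGA TGT TAT GAG CAC TCC ATG TAC CTA AAG AGC TAG GAT CCA TCG — ATG at 32, stop TAG at 47 → 18 nt.
Frame -3: TTC ACA GGG GTG GAT GTT ATG AGC ACT CCA TGT ACC TAA AGA GCT AGG ATC CAT CGT — ATG at 21, stop TAA at 39 → 21 nt.
Forward-strand max 15 nt; reverse-strand max 21 nt. The reverse strand has the longer ORF.

reverse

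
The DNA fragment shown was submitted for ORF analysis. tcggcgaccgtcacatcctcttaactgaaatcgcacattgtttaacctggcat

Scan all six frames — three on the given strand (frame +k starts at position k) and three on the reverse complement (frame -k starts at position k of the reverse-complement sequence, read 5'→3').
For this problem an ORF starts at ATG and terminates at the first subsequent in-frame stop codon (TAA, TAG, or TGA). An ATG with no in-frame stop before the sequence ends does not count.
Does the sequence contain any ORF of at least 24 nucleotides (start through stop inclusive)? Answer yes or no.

no

Reverse complement (5'→3'): ATGCCAGGTTAAACAATGTGCGATTTCAGTTAAGAGGATGTGACGGTCGCCGA
Frame +1: TCG GCG ACC GTC ACA TCC TCT TAA CTG AAA TCG CAC ATT GTT TAA CCT GGC — no ATG→stop ORF.
Frame +2: CGG CGA CCG TCA CAT CCT CTT AAC TGA AAT CGC ACA TTG TTT AAC CTG GCA — no ATG→stop ORF.
Frame +3: GGC GAC CGT CAC ATC CTC TTA ACT GAA ATC GCA CAT TGT TTA ACC TGG CAT — no ATG→stop ORF.
Frame -1: ATG CCA GGT TAA ACA ATG TGC GAT TTC AGT TAA GAG GAT GTG ACG GTC GCC — ATG at 1, stop TAA at 10 → 12 nt; ATG at 16, stop TAA at 31 → 18 nt.
Frame -2: TGC CAG GTT AAA CAA TGT GCG ATT TCA GTT AAG AGG ATG TGA CGG TCG CCG — ATG at 38, stop TGA at 41 → 6 nt.
Frame -3: GCC AGG TTA AAC AAT GTG CGA TTT CAG TTA AGA GGA TGT GAC GGT CGC CGA — no ATG→stop ORF.
Largest ORF found is 18 nucleotides < 24, so no.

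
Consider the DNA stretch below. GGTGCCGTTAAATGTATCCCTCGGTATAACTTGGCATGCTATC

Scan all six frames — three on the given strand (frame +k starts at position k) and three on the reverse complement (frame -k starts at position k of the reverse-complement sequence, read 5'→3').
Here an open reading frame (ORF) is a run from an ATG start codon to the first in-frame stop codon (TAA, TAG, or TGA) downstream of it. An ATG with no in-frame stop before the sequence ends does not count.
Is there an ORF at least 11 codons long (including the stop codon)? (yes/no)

no

Reverse complement (5'→3'): GATAGCATGCCAAGTTATACCGAGGGATACATTTAACGGCACC
Frame +1: GGT GCC GTT AAA TGT ATC CCT CGG TAT AAC TTG GCA TGC TAT — no ATG→stop ORF.
Frame +2: GTG CCG TTA AAT GTA TCC CTC GGT ATA ACT TGG CAT GCT ATC — no ATG→stop ORF.
Frame +3: TGC CGT TAA ATG TAT CCC TCG GTA TAA CTT GGC ATG CTA — ATG at 12, stop TAA at 27 → 18 nt.
Frame -1: GAT AGC ATG CCA AGT TAT ACC GAG GGA TAC ATT TAA CGG CAC — ATG at 7, stop TAA at 34 → 30 nt.
Frame -2: ATA GCA TGC CAA GTT ATA CCG AGG GAT ACA TTT AAC GGC ACC — no ATG→stop ORF.
Frame -3: TAG CAT GCC AAG TTA TAC CGA GGG ATA CAT TTA ACG GCA — no ATG→stop ORF.
Largest ORF found is 10 codons < 11, so no.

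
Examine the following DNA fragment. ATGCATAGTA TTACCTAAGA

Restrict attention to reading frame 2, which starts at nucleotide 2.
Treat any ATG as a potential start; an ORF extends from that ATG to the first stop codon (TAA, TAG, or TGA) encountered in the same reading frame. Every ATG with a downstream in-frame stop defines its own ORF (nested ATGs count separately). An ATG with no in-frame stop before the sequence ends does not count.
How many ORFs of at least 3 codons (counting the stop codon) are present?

0

Frame 2: TGC ATA GTA TTA CCT AAG — no ATG→stop ORF.
No ORF reaches 3 codons. Count = 0.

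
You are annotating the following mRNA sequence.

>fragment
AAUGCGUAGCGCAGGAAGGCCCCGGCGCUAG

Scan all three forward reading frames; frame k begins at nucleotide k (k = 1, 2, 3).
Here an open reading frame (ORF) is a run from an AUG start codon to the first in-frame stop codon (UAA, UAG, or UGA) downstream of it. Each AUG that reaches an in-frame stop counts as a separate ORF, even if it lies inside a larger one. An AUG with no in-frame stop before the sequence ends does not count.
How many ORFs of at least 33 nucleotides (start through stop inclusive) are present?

Frame 1: AAU GCG UAG CGC AGG AAG GCC CCG GCG CUA — no AUG→stop ORF.
Frame 2: AUG CGU AGC GCA GGA AGG CCC CGG CGC UAG — AUG at 2, stop UAG at 29 → 30 nt.
Frame 3: UGC GUA GCG CAG GAA GGC CCC GGC GCU — no AUG→stop ORF.
No ORF reaches 33 nucleotides. Count = 0.

0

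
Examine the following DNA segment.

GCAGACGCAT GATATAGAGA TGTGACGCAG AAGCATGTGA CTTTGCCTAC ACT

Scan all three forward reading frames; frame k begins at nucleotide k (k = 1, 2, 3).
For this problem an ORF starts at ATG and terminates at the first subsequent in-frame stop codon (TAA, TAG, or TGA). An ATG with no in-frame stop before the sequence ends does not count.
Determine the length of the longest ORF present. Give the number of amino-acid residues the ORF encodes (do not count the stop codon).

Frame 1: GCA GAC GCA TGA TAT AGA GAT GTG ACG CAG AAG CAT GTG ACT TTG CCT ACA — no ATG→stop ORF.
Frame 2: CAG ACG CAT GAT ATA GAG ATG TGA CGC AGA AGC ATG TGA CTT TGC CTA CAC — ATG at 20, stop TGA at 23 → 6 nt; ATG at 35, stop TGA at 38 → 6 nt.
Frame 3: AGA CGC ATG ATA TAG AGA TGT GAC GCA GAA GCA TGT GAC TTT GCC TAC ACT — ATG at 9, stop TAG at 15 → 9 nt.
Longest: frame 3, positions 9–17, 9 nt = 3 codons = 2 aa. → 2 amino acids.

2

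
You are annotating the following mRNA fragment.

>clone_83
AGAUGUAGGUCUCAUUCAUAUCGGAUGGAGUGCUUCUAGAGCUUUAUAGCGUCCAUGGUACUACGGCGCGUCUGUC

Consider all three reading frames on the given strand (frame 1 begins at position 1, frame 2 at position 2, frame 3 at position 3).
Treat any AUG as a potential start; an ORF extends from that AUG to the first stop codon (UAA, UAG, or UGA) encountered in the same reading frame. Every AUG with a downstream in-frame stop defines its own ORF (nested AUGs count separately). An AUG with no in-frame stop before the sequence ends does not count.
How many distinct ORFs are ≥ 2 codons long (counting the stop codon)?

Frame 1: AGA UGU AGG UCU CAU UCA UAU CGG AUG GAG UGC UUC UAG AGC UUU AUA GCG UCC AUG GUA CUA CGG CGC GUC UGU — AUG at 25, stop UAG at 37 → 15 nt.
Frame 2: GAU GUA GGU CUC AUU CAU AUC GGA UGG AGU GCU UCU AGA GCU UUA UAG CGU CCA UGG UAC UAC GGC GCG UCU GUC — no AUG→stop ORF.
Frame 3: AUG UAG GUC UCA UUC AUA UCG GAU GGA GUG CUU CUA GAG CUU UAU AGC GUC CAU GGU ACU ACG GCG CGU CUG — AUG at 3, stop UAG at 6 → 6 nt.
ORFs ≥ 2 codons: frame 1 25–39 (5 codons), frame 3 3–8 (2 codons). Count = 2.

2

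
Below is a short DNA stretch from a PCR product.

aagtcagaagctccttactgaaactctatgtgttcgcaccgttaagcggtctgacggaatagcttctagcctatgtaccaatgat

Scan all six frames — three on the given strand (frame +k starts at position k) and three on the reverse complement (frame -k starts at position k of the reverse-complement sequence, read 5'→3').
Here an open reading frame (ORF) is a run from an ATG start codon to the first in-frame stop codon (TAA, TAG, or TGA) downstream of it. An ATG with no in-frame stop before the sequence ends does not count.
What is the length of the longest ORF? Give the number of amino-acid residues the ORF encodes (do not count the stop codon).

5

Reverse complement (5'→3'): ATCATTGGTACATAGGCTAGAAGCTATTCCGTCAGACCGCTTAACGGTGCGAACACATAGAGTTTCAGTAAGGAGCTTCTGACTT
Frame +1: AAG TCA GAA GCT CCT TAC TGA AAC TCT ATG TGT TCG CAC CGT TAA GCG GTC TGA CGG AAT AGC TTC TAG CCT ATG TAC CAA TGA — ATG at 28, stop TAA at 43 → 18 nt; ATG at 73, stop TGA at 82 → 12 nt.
Frame +2: AGT CAG AAG CTC CTT ACT GAA ACT CTA TGT GTT CGC ACC GTT AAG CGG TCT GAC GGA ATA GCT TCT AGC CTA TGT ACC AAT GAT — no ATG→stop ORF.
Frame +3: GTC AGA AGC TCC TTA CTG AAA CTC TAT GTG TTC GCA CCG TTA AGC GGT CTG ACG GAA TAG CTT CTA GCC TAT GTA CCA ATG — no ATG→stop ORF.
Frame -1: ATC ATT GGT ACA TAG GCT AGA AGC TAT TCC GTC AGA CCG CTT AAC GGT GCG AAC ACA TAG AGT TTC AGT AAG GAG CTT CTG ACT — no ATG→stop ORF.
Frame -2: TCA TTG GTA CAT AGG CTA GAA GCT ATT CCG TCA GAC CGC TTA ACG GTG CGA ACA CAT AGA GTT TCA GTA AGG AGC TTC TGA CTT — no ATG→stop ORF.
Frame -3: CAT TGG TAC ATA GGC TAG AAG CTA TTC CGT CAG ACC GCT TAA CGG TGC GAA CAC ATA GAG TTT CAG TAA GGA GCT TCT GAC — no ATG→stop ORF.
Longest: frame +1, positions 28–45, 18 nt = 6 codons = 5 aa. → 5 amino acids.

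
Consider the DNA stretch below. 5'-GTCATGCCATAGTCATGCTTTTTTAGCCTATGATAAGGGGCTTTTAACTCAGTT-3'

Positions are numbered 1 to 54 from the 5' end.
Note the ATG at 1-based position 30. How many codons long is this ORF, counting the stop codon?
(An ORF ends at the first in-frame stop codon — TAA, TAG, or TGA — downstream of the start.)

6

Codons from position 30: ATG (30–32), ATA (33–35), AGG (36–38), GGC (39–41), TTT (42–44), TAA (45–47).
TAA is the first in-frame stop; that's 6 codons including the stop.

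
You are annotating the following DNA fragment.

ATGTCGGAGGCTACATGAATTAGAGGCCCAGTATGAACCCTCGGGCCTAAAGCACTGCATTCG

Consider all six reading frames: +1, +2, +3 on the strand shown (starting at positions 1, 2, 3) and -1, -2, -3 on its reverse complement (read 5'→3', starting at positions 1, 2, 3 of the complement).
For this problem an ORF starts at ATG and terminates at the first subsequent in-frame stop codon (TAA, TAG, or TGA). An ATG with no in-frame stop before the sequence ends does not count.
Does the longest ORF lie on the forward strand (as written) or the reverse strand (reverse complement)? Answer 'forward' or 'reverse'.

forward

Reverse complement (5'→3'): CGAATGCAGTGCTTTAGGCCCGAGGGTTCATACTGGGCCTCTAATTCATGTAGCCTCCGACAT
Frame +1: ATG TCG GAG GCT ACA TGA ATT AGA GGC CCA GTA TGA ACC CTC GGG CCT AAA GCA CTG CAT TCG — ATG at 1, stop TGA at 16 → 18 nt.
Frame +2: TGT CGG AGG CTA CAT GAA TTA GAG GCC CAG TAT GAA CCC TCG GGC CTA AAG CAC TGC ATT — no ATG→stop ORF.
Frame +3: GTC GGA GGC TAC ATG AAT TAG AGG CCC AGT ATG AAC CCT CGG GCC TAA AGC ACT GCA TTC — ATG at 15, stop TAG at 21 → 9 nt; ATG at 33, stop TAA at 48 → 18 nt.
Frame -1: CGA ATG CAG TGC TTT AGG CCC GAG GGT TCA TAC TGG GCC TCT AAT TCA TGT AGC CTC CGA CAT — no ATG→stop ORF.
Frame -2: GAA TGC AGT GCT TTA GGC CCG AGG GTT CAT ACT GGG CCT CTA ATT CAT GTA GCC TCC GAC — no ATG→stop ORF.
Frame -3: AAT GCA GTG CTT TAG GCC CGA GGG TTC ATA CTG GGC CTC TAA TTC ATG TAG CCT CCG ACA — ATG at 48, stop TAG at 51 → 6 nt.
Forward-strand max 18 nt; reverse-strand max 6 nt. The forward strand has the longer ORF.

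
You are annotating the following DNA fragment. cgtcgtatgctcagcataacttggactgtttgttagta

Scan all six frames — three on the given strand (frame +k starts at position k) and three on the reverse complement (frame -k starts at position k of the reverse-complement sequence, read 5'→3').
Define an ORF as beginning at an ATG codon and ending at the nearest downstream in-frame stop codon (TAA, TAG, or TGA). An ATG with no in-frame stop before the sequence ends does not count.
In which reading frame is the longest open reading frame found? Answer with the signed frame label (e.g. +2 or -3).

Reverse complement (5'→3'): TACTAACAAACAGTCCAAGTTATGCTGAGCATACGACG
Frame +1: CGT CGT ATG CTC AGC ATA ACT TGG ACT GTT TGT TAG — ATG at 7, stop TAG at 34 → 30 nt.
Frame +2: GTC GTA TGC TCA GCA TAA CTT GGA CTG TTT GTT AGT — no ATG→stop ORF.
Frame +3: TCG TAT GCT CAG CAT AAC TTG GAC TGT TTG TTA GTA — no ATG→stop ORF.
Frame -1: TAC TAA CAA ACA GTC CAA GTT ATG CTG AGC ATA CGA — no ATG→stop ORF.
Frame -2: ACT AAC AAA CAG TCC AAG TTA TGC TGA GCA TAC GAC — no ATG→stop ORF.
Frame -3: CTA ACA AAC AGT CCA AGT TAT GCT GAG CAT ACG ACG — no ATG→stop ORF.
Longest ORF is 30 nt in frame +1 (positions 7–36).

+1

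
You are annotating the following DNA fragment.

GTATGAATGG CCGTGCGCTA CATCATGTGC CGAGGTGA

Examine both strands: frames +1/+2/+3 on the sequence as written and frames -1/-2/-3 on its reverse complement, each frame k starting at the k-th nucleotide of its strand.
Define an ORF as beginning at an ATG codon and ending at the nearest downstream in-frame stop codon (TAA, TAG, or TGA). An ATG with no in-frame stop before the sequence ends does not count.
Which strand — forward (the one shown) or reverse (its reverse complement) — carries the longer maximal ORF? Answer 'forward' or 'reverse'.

forward

Reverse complement (5'→3'): TCACCTCGGCACATGATGTAGCGCACGGCCATTCATAC
Frame +1: GTA TGA ATG GCC GTG CGC TAC ATC ATG TGC CGA GGT — no ATG→stop ORF.
Frame +2: TAT GAA TGG CCG TGC GCT ACA TCA TGT GCC GAG GTG — no ATG→stop ORF.
Frame +3: ATG AAT GGC CGT GCG CTA CAT CAT GTG CCG AGG TGA — ATG at 3, stop TGA at 36 → 36 nt.
Frame -1: TCA CCT CGG CAC ATG ATG TAG CGC ACG GCC ATT CAT — ATG at 13, stop TAG at 19 → 9 nt; ATG at 16, stop TAG at 19 → 6 nt.
Frame -2: CAC CTC GGC ACA TGA TGT AGC GCA CGG CCA TTC ATA — no ATG→stop ORF.
Frame -3: ACC TCG GCA CAT GAT GTA GCG CAC GGC CAT TCA TAC — no ATG→stop ORF.
Forward-strand max 36 nt; reverse-strand max 9 nt. The forward strand has the longer ORF.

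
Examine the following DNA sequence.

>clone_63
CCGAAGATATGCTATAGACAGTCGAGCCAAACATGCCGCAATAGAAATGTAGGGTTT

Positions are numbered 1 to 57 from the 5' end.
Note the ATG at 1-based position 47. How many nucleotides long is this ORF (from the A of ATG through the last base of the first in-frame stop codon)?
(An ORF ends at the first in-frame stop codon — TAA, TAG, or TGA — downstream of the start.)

Codons from position 47: ATG (47–49), TAG (50–52).
TAG is the first in-frame stop; ORF spans 47–52, 6 nucleotides.

6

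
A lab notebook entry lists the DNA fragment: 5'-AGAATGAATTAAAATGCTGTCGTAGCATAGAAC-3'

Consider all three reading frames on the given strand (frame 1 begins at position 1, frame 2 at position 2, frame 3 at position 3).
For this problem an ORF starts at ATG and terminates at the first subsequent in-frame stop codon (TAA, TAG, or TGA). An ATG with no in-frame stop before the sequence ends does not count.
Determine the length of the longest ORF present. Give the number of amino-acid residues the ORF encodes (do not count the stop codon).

3

Frame 1: AGA ATG AAT TAA AAT GCT GTC GTA GCA TAG AAC — ATG at 4, stop TAA at 10 → 9 nt.
Frame 2: GAA TGA ATT AAA ATG CTG TCG TAG CAT AGA — ATG at 14, stop TAG at 23 → 12 nt.
Frame 3: AAT GAA TTA AAA TGC TGT CGT AGC ATA GAA — no ATG→stop ORF.
Longest: frame 2, positions 14–25, 12 nt = 4 codons = 3 aa. → 3 amino acids.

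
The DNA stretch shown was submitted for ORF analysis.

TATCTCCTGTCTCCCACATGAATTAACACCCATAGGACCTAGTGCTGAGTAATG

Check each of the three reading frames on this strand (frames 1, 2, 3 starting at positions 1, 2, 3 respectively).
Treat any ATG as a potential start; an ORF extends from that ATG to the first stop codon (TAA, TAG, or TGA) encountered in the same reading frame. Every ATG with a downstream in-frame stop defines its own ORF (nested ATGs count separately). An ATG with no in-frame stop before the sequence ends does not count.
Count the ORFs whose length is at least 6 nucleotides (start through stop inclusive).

Frame 1: TAT CTC CTG TCT CCC ACA TGA ATT AAC ACC CAT AGG ACC TAG TGC TGA GTA ATG — no ATG→stop ORF.
Frame 2: ATC TCC TGT CTC CCA CAT GAA TTA ACA CCC ATA GGA CCT AGT GCT GAG TAA — no ATG→stop ORF.
Frame 3: TCT CCT GTC TCC CAC ATG AAT TAA CAC CCA TAG GAC CTA GTG CTG AGT AAT — ATG at 18, stop TAA at 24 → 9 nt.
ORFs ≥ 6 nucleotides: frame 3 18–26 (9 nucleotides). Count = 1.

1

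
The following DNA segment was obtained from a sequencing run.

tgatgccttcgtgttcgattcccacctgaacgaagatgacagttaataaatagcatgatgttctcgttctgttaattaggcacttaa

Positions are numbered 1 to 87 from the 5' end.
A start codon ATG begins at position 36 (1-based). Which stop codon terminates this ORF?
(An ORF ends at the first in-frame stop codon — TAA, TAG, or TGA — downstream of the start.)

TAG

Codons from position 36: ATG (36–38), ACA (39–41), GTT (42–44), AAT (45–47), AAA (48–50), TAG (51–53).
The first in-frame stop codon is TAG.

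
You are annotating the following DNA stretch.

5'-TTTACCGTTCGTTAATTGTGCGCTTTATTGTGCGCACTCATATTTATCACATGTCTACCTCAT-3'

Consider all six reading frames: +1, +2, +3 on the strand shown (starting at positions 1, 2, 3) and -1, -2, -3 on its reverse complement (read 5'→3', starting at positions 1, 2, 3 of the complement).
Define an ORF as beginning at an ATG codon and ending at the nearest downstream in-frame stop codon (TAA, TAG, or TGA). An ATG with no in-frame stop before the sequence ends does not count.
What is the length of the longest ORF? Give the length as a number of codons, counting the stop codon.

10

Reverse complement (5'→3'): ATGAGGTAGACATGTGATAAATATGAGTGCGCACAATAAAGCGCACAATTAACGAACGGTAAA
Frame +1: TTT ACC GTT CGT TAA TTG TGC GCT TTA TTG TGC GCA CTC ATA TTT ATC ACA TGT CTA CCT CAT — no ATG→stop ORF.
Frame +2: TTA CCG TTC GTT AAT TGT GCG CTT TAT TGT GCG CAC TCA TAT TTA TCA CAT GTC TAC CTC — no ATG→stop ORF.
Frame +3: TAC CGT TCG TTA ATT GTG CGC TTT ATT GTG CGC ACT CAT ATT TAT CAC ATG TCT ACC TCA — no ATG→stop ORF.
Frame -1: ATG AGG TAG ACA TGT GAT AAA TAT GAG TGC GCA CAA TAA AGC GCA CAA TTA ACG AAC GGT AAA — ATG at 1, stop TAG at 7 → 9 nt.
Frame -2: TGA GGT AGA CAT GTG ATA AAT ATG AGT GCG CAC AAT AAA GCG CAC AAT TAA CGA ACG GTA — ATG at 23, stop TAA at 50 → 30 nt.
Frame -3: GAG GTA GAC ATG TGA TAA ATA TGA GTG CGC ACA ATA AAG CGC ACA ATT AAC GAA CGG TAA — ATG at 12, stop TGA at 15 → 6 nt.
Longest: frame -2, positions 23–52, 30 nt = 10 codons = 9 aa. → 10 codons.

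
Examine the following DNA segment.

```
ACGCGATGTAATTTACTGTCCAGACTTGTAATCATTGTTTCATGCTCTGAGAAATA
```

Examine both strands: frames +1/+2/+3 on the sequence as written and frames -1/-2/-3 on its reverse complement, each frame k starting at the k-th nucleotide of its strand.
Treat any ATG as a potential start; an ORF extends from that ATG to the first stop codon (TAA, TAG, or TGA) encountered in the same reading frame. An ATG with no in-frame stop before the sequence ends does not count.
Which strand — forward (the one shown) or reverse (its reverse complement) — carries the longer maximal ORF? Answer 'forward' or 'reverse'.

reverse

Reverse complement (5'→3'): TATTTCTCAGAGCATGAAACAATGATTACAAGTCTGGACAGTAAATTACATCGCGT
Frame +1: ACG CGA TGT AAT TTA CTG TCC AGA CTT GTA ATC ATT GTT TCA TGC TCT GAG AAA — no ATG→stop ORF.
Frame +2: CGC GAT GTA ATT TAC TGT CCA GAC TTG TAA TCA TTG TTT CAT GCT CTG AGA AAT — no ATG→stop ORF.
Frame +3: GCG ATG TAA TTT ACT GTC CAG ACT TGT AAT CAT TGT TTC ATG CTC TGA GAA ATA — ATG at 6, stop TAA at 9 → 6 nt; ATG at 42, stop TGA at 48 → 9 nt.
Frame -1: TAT TTC TCA GAG CAT GAA ACA ATG ATT ACA AGT CTG GAC AGT AAA TTA CAT CGC — no ATG→stop ORF.
Frame -2: ATT TCT CAG AGC ATG AAA CAA TGA TTA CAA GTC TGG ACA GTA AAT TAC ATC GCG — ATG at 14, stop TGA at 23 → 12 nt.
Frame -3: TTT CTC AGA GCA TGA AAC AAT GAT TAC AAG TCT GGA CAG TAA ATT ACA TCG CGT — no ATG→stop ORF.
Forward-strand max 9 nt; reverse-strand max 12 nt. The reverse strand has the longer ORF.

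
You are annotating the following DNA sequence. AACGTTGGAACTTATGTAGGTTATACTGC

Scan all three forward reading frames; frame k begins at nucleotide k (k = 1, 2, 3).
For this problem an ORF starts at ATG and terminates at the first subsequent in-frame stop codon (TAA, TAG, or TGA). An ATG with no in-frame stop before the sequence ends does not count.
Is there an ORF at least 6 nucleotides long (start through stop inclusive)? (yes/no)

yes

Frame 1: AAC GTT GGA ACT TAT GTA GGT TAT ACT — no ATG→stop ORF.
Frame 2: ACG TTG GAA CTT ATG TAG GTT ATA CTG — ATG at 14, stop TAG at 17 → 6 nt.
Frame 3: CGT TGG AAC TTA TGT AGG TTA TAC TGC — no ATG→stop ORF.
Frame 2 has an ORF of 6 nucleotides (positions 14–19) ≥ 6, so yes.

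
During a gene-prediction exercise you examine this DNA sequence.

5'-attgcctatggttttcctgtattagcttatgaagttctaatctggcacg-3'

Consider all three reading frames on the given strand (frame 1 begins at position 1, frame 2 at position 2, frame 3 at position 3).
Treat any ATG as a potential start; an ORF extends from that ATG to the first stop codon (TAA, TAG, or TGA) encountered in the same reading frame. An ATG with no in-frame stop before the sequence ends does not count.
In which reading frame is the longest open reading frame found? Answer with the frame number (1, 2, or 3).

2

Frame 1: ATT GCC TAT GGT TTT CCT GTA TTA GCT TAT GAA GTT CTA ATC TGG CAC — no ATG→stop ORF.
Frame 2: TTG CCT ATG GTT TTC CTG TAT TAG CTT ATG AAG TTC TAA TCT GGC ACG — ATG at 8, stop TAG at 23 → 18 nt; ATG at 29, stop TAA at 38 → 12 nt.
Frame 3: TGC CTA TGG TTT TCC TGT ATT AGC TTA TGA AGT TCT AAT CTG GCA — no ATG→stop ORF.
Longest ORF is 18 nt in frame 2 (positions 8–25).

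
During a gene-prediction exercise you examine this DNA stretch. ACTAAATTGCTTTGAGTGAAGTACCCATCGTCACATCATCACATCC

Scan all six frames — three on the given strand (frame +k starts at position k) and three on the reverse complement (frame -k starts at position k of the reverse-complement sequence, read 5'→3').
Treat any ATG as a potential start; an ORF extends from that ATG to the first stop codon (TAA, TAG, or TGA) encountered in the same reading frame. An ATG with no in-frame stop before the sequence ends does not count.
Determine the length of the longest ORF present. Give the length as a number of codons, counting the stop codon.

9

Reverse complement (5'→3'): GGATGTGATGATGTGACGATGGGTACTTCACTCAAAGCAATTTAGT
Frame +1: ACT AAA TTG CTT TGA GTG AAG TAC CCA TCG TCA CAT CAT CAC ATC — no ATG→stop ORF.
Frame +2: CTA AAT TGC TTT GAG TGA AGT ACC CAT CGT CAC ATC ATC ACA TCC — no ATG→stop ORF.
Frame +3: TAA ATT GCT TTG AGT GAA GTA CCC ATC GTC ACA TCA TCA CAT — no ATG→stop ORF.
Frame -1: GGA TGT GAT GAT GTG ACG ATG GGT ACT TCA CTC AAA GCA ATT TAG — ATG at 19, stop TAG at 43 → 27 nt.
Frame -2: GAT GTG ATG ATG TGA CGA TGG GTA CTT CAC TCA AAG CAA TTT AGT — ATG at 8, stop TGA at 14 → 9 nt; ATG at 11, stop TGA at 14 → 6 nt.
Frame -3: ATG TGA TGA TGT GAC GAT GGG TAC TTC ACT CAA AGC AAT TTA — ATG at 3, stop TGA at 6 → 6 nt.
Longest: frame -1, positions 19–45, 27 nt = 9 codons = 8 aa. → 9 codons.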